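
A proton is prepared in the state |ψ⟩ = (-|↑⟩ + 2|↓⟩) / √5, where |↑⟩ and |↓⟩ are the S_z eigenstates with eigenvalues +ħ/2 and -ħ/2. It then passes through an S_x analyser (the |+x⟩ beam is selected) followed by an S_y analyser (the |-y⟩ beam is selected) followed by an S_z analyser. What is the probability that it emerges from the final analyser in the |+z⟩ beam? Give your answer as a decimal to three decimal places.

0.025

First analyser (S_x): P(|+x⟩) = |⟨+x|ψ⟩|² = 1/10.
After stage 1 the state is |+x⟩; P(|-y⟩) = |⟨-y|+x⟩|² = 1/2.
After stage 2 the state is |-y⟩; P(|+z⟩) = |⟨+z|-y⟩|² = 1/2.
Joint probability = 1/10 × 1/2 × 1/2 = 0.025.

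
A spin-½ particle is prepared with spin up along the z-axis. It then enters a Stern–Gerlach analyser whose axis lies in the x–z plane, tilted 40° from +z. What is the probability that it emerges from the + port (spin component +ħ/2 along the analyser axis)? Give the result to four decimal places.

0.8830

For spin-½, the probability of finding spin-up along an axis at angle θ to the initial spin direction is cos²(θ/2); spin-down is sin²(θ/2).
θ = 40°, so P = cos²(20°) ≈ 0.8830.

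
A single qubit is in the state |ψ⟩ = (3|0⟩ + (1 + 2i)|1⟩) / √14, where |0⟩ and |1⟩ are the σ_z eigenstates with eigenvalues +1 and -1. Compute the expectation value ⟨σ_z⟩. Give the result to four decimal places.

⟨σ_z⟩ = |a|² - |b|² divided by |a|²+|b|², with a, b the |0⟩, |1⟩ amplitudes.
= (9 - 5)/14 = 4/14.

0.2857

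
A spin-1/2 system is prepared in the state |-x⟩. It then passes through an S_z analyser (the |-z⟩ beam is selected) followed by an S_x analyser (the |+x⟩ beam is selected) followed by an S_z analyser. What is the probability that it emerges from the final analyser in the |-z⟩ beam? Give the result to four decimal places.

0.1250

First analyser (S_z): from |-x⟩, P(|-z⟩) = 1/2.
After stage 1 the state is |-z⟩; P(|+x⟩) = |⟨+x|-z⟩|² = 1/2.
After stage 2 the state is |+x⟩; P(|-z⟩) = |⟨-z|+x⟩|² = 1/2.
Joint probability = 1/2 × 1/2 × 1/2 = 0.1250.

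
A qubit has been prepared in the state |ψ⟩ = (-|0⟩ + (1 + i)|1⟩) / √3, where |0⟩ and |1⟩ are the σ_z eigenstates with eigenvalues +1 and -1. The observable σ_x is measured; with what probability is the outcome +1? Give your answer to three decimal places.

0.167

|+x⟩ = (|0⟩ + |1⟩)/√2, so ⟨+x|ψ⟩ = (i) / (√2·√3).
P = |i|² / 6 = 1/6.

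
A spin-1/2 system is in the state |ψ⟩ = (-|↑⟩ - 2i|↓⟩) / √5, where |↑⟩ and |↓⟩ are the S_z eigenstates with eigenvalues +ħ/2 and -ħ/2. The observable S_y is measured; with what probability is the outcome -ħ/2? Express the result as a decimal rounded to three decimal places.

|-y⟩ = (|↑⟩ - i|↓⟩)/√2, so ⟨-y|ψ⟩ = (1) / (√2·√5).
P = |1|² / 10 = 1/10.

0.100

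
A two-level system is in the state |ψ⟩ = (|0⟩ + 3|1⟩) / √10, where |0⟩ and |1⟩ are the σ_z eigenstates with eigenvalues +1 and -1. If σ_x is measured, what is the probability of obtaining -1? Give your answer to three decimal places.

0.200

|-x⟩ = (|0⟩ - |1⟩)/√2, so ⟨-x|ψ⟩ = (-2) / (√2·√10).
P = |-2|² / 20 = 4/20.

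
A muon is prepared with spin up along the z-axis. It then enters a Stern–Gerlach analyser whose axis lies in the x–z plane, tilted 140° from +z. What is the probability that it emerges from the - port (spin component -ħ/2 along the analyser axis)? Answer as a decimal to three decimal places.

0.883

For spin-½, the probability of finding spin-up along an axis at angle θ to the initial spin direction is cos²(θ/2); spin-down is sin²(θ/2).
θ = 140°, so P = sin²(70°) ≈ 0.883.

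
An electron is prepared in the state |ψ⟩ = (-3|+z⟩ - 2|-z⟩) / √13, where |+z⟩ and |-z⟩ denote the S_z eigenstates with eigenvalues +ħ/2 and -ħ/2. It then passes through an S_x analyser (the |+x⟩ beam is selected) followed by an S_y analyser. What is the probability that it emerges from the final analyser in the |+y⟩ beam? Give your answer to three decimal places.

First analyser (S_x): P(|+x⟩) = |⟨+x|ψ⟩|² = 25/26.
After stage 1 the state is |+x⟩; P(|+y⟩) = |⟨+y|+x⟩|² = 1/2.
Joint probability = 25/26 × 1/2 = 0.481.

0.481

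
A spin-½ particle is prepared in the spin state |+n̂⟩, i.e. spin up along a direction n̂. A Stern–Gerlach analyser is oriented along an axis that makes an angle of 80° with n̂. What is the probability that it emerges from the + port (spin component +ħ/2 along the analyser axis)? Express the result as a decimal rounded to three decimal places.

0.587

For spin-½, the probability of finding spin-up along an axis at angle θ to the initial spin direction is cos²(θ/2); spin-down is sin²(θ/2).
θ = 80°, so P = cos²(40°) ≈ 0.587.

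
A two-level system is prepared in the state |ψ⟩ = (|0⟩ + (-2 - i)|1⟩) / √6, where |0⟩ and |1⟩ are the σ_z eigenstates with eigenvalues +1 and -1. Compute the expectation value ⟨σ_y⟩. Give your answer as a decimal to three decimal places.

⟨σ_y⟩ = 2 Im(a* b)/(|a|²+|b|²) with a = 1, b = (-2 - i).
a* b = (-2 - i), so ⟨σ_y⟩ = -2/6.

-0.333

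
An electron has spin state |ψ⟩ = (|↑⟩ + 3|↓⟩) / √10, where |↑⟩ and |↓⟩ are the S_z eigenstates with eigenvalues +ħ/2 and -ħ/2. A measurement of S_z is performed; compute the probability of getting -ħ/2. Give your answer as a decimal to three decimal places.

0.900

The -ħ/2 outcome corresponds to |↓⟩. Its amplitude in |ψ⟩ is 3/√10.
P = |3|² / 10 = 9/10.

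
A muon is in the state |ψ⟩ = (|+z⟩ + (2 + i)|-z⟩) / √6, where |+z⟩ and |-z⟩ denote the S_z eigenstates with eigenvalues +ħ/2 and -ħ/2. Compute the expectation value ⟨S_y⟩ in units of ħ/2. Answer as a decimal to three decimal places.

⟨σ_y⟩ = 2 Im(a* b)/(|a|²+|b|²) with a = 1, b = (2 + i).
a* b = (2 + i), so ⟨σ_y⟩ = 2/6.
⟨S_y⟩ = (ħ/2)·⟨σ_y⟩.

0.333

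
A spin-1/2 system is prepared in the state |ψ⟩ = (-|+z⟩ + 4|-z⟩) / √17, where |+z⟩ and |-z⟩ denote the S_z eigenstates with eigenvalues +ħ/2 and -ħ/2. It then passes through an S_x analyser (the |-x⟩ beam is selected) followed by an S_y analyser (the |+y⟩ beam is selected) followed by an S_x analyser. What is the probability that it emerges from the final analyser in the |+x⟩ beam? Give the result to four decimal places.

First analyser (S_x): P(|-x⟩) = |⟨-x|ψ⟩|² = 25/34.
After stage 1 the state is |-x⟩; P(|+y⟩) = |⟨+y|-x⟩|² = 1/2.
After stage 2 the state is |+y⟩; P(|+x⟩) = |⟨+x|+y⟩|² = 1/2.
Joint probability = 25/34 × 1/2 × 1/2 = 0.1838.

0.1838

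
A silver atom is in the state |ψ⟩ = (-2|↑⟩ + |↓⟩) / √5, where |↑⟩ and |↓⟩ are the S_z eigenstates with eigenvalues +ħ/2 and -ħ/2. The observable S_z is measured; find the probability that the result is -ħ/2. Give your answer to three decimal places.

The -ħ/2 outcome corresponds to |↓⟩. Its amplitude in |ψ⟩ is 1/√5.
P = |1|² / 5 = 1/5.

0.200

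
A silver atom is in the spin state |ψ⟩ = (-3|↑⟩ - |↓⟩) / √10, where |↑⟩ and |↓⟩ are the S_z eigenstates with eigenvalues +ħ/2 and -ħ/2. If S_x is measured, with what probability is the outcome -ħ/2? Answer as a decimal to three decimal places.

|-x⟩ = (|↑⟩ - |↓⟩)/√2, so ⟨-x|ψ⟩ = (-2) / (√2·√10).
P = |-2|² / 20 = 4/20.

0.200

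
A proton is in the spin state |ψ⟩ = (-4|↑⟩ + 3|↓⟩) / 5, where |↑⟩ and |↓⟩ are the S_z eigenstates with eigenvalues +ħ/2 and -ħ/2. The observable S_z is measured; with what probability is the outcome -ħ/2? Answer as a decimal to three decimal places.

The -ħ/2 outcome corresponds to |↓⟩. Its amplitude in |ψ⟩ is 3/5.
P = |3|² / 25 = 9/25.

0.360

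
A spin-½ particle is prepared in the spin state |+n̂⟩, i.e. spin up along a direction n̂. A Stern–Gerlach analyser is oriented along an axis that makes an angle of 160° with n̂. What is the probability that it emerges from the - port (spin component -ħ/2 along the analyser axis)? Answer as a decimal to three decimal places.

For spin-½, the probability of finding spin-up along an axis at angle θ to the initial spin direction is cos²(θ/2); spin-down is sin²(θ/2).
θ = 160°, so P = sin²(80°) ≈ 0.970.

0.970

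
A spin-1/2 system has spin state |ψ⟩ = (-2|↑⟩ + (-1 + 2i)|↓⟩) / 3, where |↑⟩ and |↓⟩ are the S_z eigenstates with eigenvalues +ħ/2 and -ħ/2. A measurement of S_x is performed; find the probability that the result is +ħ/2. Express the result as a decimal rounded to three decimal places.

0.722

|+x⟩ = (|↑⟩ + |↓⟩)/√2, so ⟨+x|ψ⟩ = (-3 + 2i) / (√2·3).
P = |-3 + 2i|² / 18 = 13/18.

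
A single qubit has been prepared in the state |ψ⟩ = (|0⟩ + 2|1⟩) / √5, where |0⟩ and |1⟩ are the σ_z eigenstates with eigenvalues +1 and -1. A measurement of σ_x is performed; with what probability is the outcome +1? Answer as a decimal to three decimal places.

|+x⟩ = (|0⟩ + |1⟩)/√2, so ⟨+x|ψ⟩ = (3) / (√2·√5).
P = |3|² / 10 = 9/10.

0.900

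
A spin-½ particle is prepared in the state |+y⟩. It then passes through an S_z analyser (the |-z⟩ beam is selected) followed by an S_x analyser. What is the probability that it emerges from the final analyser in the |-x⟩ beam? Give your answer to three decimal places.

0.250

First analyser (S_z): from |+y⟩, P(|-z⟩) = 1/2.
After stage 1 the state is |-z⟩; P(|-x⟩) = |⟨-x|-z⟩|² = 1/2.
Joint probability = 1/2 × 1/2 = 0.250.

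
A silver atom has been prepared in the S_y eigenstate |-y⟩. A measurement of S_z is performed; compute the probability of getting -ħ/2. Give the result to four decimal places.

0.5000

In the S_z basis, |-y⟩ = (|↑⟩ - i|↓⟩)/√2 and |-z⟩ = |↓⟩.
|⟨-z|-y⟩|² = 1/2.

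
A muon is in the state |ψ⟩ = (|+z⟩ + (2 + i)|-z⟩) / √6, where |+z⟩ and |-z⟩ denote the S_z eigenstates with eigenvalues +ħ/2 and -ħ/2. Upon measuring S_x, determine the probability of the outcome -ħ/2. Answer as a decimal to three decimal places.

|-x⟩ = (|+z⟩ - |-z⟩)/√2, so ⟨-x|ψ⟩ = (-1 - i) / (√2·√6).
P = |-1 - i|² / 12 = 2/12.

0.167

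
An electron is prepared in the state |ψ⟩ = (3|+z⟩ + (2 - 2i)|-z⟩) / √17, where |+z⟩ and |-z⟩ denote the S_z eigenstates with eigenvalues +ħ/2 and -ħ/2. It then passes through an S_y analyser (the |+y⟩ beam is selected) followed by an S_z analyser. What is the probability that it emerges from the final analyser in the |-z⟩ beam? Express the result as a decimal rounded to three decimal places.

0.074

First analyser (S_y): P(|+y⟩) = |⟨+y|ψ⟩|² = 5/34.
After stage 1 the state is |+y⟩; P(|-z⟩) = |⟨-z|+y⟩|² = 1/2.
Joint probability = 5/34 × 1/2 = 0.074.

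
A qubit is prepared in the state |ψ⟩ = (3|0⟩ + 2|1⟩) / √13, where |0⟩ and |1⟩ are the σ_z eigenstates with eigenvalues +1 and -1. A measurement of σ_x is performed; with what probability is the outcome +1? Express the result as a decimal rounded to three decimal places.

|+x⟩ = (|0⟩ + |1⟩)/√2, so ⟨+x|ψ⟩ = (5) / (√2·√13).
P = |5|² / 26 = 25/26.

0.962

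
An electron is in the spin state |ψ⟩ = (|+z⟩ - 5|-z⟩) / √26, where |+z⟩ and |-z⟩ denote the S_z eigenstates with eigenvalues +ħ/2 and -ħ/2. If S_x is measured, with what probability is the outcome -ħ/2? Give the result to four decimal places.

0.6923

|-x⟩ = (|+z⟩ - |-z⟩)/√2, so ⟨-x|ψ⟩ = (6) / (√2·√26).
P = |6|² / 52 = 36/52.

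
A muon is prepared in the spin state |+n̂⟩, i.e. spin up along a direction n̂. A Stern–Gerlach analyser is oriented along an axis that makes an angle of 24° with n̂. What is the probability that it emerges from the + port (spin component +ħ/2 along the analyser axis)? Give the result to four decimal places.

For spin-½, the probability of finding spin-up along an axis at angle θ to the initial spin direction is cos²(θ/2); spin-down is sin²(θ/2).
θ = 24°, so P = cos²(12°) ≈ 0.9568.

0.9568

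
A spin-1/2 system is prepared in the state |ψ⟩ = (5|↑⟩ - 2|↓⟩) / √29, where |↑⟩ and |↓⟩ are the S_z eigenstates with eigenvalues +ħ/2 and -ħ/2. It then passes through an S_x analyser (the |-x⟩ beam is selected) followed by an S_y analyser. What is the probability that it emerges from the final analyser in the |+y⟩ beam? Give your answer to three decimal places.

First analyser (S_x): P(|-x⟩) = |⟨-x|ψ⟩|² = 49/58.
After stage 1 the state is |-x⟩; P(|+y⟩) = |⟨+y|-x⟩|² = 1/2.
Joint probability = 49/58 × 1/2 = 0.422.

0.422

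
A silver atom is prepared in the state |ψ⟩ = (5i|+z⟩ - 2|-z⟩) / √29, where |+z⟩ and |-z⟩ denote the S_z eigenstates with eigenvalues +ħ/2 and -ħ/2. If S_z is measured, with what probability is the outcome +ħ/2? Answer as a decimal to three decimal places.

0.862

The +ħ/2 outcome corresponds to |+z⟩. Its amplitude in |ψ⟩ is 5i/√29.
P = |5i|² / 29 = 25/29.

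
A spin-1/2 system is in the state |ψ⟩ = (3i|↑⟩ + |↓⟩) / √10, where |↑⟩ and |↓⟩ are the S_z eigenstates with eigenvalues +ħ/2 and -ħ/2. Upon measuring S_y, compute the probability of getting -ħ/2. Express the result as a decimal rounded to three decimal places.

|-y⟩ = (|↑⟩ - i|↓⟩)/√2, so ⟨-y|ψ⟩ = (4i) / (√2·√10).
P = |4i|² / 20 = 16/20.

0.800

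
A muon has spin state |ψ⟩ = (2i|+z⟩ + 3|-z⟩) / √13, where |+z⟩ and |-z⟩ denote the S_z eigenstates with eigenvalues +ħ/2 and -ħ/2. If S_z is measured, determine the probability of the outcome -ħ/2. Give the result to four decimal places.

The -ħ/2 outcome corresponds to |-z⟩. Its amplitude in |ψ⟩ is 3/√13.
P = |3|² / 13 = 9/13.

0.6923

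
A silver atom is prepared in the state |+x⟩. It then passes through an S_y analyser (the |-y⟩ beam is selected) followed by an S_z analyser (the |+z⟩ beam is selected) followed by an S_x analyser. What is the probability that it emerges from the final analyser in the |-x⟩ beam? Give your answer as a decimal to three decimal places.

0.125

First analyser (S_y): from |+x⟩, P(|-y⟩) = 1/2.
After stage 1 the state is |-y⟩; P(|+z⟩) = |⟨+z|-y⟩|² = 1/2.
After stage 2 the state is |+z⟩; P(|-x⟩) = |⟨-x|+z⟩|² = 1/2.
Joint probability = 1/2 × 1/2 × 1/2 = 0.125.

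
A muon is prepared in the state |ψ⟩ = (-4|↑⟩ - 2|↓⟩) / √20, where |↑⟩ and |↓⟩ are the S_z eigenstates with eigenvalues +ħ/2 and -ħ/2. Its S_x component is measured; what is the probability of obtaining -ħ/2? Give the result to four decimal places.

0.1000

|-x⟩ = (|↑⟩ - |↓⟩)/√2, so ⟨-x|ψ⟩ = (-2) / (√2·√20).
P = |-2|² / 40 = 4/40.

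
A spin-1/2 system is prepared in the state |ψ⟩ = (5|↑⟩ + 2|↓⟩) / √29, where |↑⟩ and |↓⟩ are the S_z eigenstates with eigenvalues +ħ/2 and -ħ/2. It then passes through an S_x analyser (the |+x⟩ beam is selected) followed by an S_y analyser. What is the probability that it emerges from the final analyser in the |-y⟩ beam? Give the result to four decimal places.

First analyser (S_x): P(|+x⟩) = |⟨+x|ψ⟩|² = 49/58.
After stage 1 the state is |+x⟩; P(|-y⟩) = |⟨-y|+x⟩|² = 1/2.
Joint probability = 49/58 × 1/2 = 0.4224.

0.4224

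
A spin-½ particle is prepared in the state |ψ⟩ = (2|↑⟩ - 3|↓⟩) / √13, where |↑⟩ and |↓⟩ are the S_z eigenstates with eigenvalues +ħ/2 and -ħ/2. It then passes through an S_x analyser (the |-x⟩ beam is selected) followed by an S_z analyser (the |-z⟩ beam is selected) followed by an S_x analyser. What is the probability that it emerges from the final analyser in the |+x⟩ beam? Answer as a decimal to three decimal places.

0.240

First analyser (S_x): P(|-x⟩) = |⟨-x|ψ⟩|² = 25/26.
After stage 1 the state is |-x⟩; P(|-z⟩) = |⟨-z|-x⟩|² = 1/2.
After stage 2 the state is |-z⟩; P(|+x⟩) = |⟨+x|-z⟩|² = 1/2.
Joint probability = 25/26 × 1/2 × 1/2 = 0.240.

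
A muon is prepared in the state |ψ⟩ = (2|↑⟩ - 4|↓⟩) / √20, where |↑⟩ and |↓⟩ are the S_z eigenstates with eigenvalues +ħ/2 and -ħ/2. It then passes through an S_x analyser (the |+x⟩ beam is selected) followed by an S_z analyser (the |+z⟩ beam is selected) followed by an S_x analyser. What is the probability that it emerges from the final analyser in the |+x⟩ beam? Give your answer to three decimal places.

First analyser (S_x): P(|+x⟩) = |⟨+x|ψ⟩|² = 4/40.
After stage 1 the state is |+x⟩; P(|+z⟩) = |⟨+z|+x⟩|² = 1/2.
After stage 2 the state is |+z⟩; P(|+x⟩) = |⟨+x|+z⟩|² = 1/2.
Joint probability = 4/40 × 1/2 × 1/2 = 0.025.

0.025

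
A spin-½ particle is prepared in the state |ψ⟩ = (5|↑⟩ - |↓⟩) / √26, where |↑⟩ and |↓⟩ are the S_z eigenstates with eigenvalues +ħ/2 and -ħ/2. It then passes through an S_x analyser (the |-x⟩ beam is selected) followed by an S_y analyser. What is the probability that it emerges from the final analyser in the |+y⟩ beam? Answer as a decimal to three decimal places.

First analyser (S_x): P(|-x⟩) = |⟨-x|ψ⟩|² = 36/52.
After stage 1 the state is |-x⟩; P(|+y⟩) = |⟨+y|-x⟩|² = 1/2.
Joint probability = 36/52 × 1/2 = 0.346.

0.346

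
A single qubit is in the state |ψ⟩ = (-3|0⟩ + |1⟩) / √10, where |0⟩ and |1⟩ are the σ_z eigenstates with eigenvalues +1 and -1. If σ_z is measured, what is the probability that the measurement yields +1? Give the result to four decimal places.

The +1 outcome corresponds to |0⟩. Its amplitude in |ψ⟩ is -3/√10.
P = |-3|² / 10 = 9/10.

0.9000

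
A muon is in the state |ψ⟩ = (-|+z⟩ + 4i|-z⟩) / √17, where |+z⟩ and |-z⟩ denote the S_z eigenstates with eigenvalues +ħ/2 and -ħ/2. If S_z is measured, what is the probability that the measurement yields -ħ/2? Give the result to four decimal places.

The -ħ/2 outcome corresponds to |-z⟩. Its amplitude in |ψ⟩ is 4i/√17.
P = |4i|² / 17 = 16/17.

0.9412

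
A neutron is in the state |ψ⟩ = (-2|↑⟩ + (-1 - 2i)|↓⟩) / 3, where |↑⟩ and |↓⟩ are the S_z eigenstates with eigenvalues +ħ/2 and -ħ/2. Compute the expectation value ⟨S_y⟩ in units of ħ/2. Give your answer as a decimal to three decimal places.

0.889

⟨σ_y⟩ = 2 Im(a* b)/(|a|²+|b|²) with a = -2, b = (-1 - 2i).
a* b = (2 + 4i), so ⟨σ_y⟩ = 8/9.
⟨S_y⟩ = (ħ/2)·⟨σ_y⟩.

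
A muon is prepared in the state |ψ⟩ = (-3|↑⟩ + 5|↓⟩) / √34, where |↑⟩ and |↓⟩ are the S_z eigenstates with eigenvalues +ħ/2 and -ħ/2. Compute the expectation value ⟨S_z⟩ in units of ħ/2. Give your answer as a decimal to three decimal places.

⟨σ_z⟩ = |a|² - |b|² divided by |a|²+|b|², with a, b the |↑⟩, |↓⟩ amplitudes.
= (9 - 25)/34 = -16/34.
⟨S_z⟩ = (ħ/2)·⟨σ_z⟩.

-0.471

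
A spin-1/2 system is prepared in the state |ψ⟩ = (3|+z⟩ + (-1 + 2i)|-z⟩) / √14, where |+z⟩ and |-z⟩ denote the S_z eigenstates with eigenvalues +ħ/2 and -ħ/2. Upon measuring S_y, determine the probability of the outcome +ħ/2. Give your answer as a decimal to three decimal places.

0.929

|+y⟩ = (|+z⟩ + i|-z⟩)/√2, so ⟨+y|ψ⟩ = (5 + i) / (√2·√14).
P = |5 + i|² / 28 = 26/28.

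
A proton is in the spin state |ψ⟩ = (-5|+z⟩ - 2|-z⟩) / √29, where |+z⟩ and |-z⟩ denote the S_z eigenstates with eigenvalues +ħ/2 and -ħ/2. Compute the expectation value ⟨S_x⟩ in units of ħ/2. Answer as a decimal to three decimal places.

0.690

⟨σ_x⟩ = 2 Re(a* b)/(|a|²+|b|²) with a = -5, b = -2.
a* b = 10, so ⟨σ_x⟩ = 20/29.
⟨S_x⟩ = (ħ/2)·⟨σ_x⟩.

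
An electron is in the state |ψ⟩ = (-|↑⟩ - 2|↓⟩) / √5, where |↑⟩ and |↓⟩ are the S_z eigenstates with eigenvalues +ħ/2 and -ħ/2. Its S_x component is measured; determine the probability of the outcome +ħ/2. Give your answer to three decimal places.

0.900

|+x⟩ = (|↑⟩ + |↓⟩)/√2, so ⟨+x|ψ⟩ = (-3) / (√2·√5).
P = |-3|² / 10 = 9/10.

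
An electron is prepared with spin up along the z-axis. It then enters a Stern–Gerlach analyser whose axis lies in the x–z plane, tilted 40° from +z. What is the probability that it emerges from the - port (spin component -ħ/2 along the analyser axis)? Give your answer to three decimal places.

For spin-½, the probability of finding spin-up along an axis at angle θ to the initial spin direction is cos²(θ/2); spin-down is sin²(θ/2).
θ = 40°, so P = sin²(20°) ≈ 0.117.

0.117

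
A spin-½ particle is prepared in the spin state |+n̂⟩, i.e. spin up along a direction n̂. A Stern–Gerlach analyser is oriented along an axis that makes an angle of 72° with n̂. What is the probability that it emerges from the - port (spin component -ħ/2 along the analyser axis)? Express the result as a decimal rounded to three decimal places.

0.345

For spin-½, the probability of finding spin-up along an axis at angle θ to the initial spin direction is cos²(θ/2); spin-down is sin²(θ/2).
θ = 72°, so P = sin²(36°) ≈ 0.345.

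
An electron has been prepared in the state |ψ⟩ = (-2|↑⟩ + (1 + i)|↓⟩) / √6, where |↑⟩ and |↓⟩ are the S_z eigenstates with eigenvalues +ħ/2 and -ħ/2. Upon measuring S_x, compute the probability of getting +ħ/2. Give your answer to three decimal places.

0.167

|+x⟩ = (|↑⟩ + |↓⟩)/√2, so ⟨+x|ψ⟩ = (-1 + i) / (√2·√6).
P = |-1 + i|² / 12 = 2/12.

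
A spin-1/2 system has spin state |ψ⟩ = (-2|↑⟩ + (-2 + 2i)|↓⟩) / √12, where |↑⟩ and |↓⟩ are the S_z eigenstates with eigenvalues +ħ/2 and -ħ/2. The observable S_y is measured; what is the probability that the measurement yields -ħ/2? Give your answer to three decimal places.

0.833

|-y⟩ = (|↑⟩ - i|↓⟩)/√2, so ⟨-y|ψ⟩ = (-4 - 2i) / (√2·√12).
P = |-4 - 2i|² / 24 = 20/24.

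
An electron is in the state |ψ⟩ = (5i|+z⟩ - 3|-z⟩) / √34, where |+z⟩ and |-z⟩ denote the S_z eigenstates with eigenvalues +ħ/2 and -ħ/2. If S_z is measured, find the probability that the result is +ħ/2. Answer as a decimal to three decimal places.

0.735

The +ħ/2 outcome corresponds to |+z⟩. Its amplitude in |ψ⟩ is 5i/√34.
P = |5i|² / 34 = 25/34.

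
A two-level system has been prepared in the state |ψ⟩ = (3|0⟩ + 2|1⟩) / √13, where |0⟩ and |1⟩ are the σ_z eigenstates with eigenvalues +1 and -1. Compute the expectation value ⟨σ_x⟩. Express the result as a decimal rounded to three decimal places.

⟨σ_x⟩ = 2 Re(a* b)/(|a|²+|b|²) with a = 3, b = 2.
a* b = 6, so ⟨σ_x⟩ = 12/13.

0.923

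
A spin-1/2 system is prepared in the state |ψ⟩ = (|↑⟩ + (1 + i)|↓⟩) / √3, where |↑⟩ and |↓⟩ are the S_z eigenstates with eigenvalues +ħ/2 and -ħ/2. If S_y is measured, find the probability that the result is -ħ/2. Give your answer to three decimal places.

|-y⟩ = (|↑⟩ - i|↓⟩)/√2, so ⟨-y|ψ⟩ = (i) / (√2·√3).
P = |i|² / 6 = 1/6.

0.167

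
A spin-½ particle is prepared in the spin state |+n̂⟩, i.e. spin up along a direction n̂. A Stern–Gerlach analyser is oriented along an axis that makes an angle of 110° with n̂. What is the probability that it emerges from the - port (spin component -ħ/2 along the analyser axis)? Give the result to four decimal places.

For spin-½, the probability of finding spin-up along an axis at angle θ to the initial spin direction is cos²(θ/2); spin-down is sin²(θ/2).
θ = 110°, so P = sin²(55°) ≈ 0.6710.

0.6710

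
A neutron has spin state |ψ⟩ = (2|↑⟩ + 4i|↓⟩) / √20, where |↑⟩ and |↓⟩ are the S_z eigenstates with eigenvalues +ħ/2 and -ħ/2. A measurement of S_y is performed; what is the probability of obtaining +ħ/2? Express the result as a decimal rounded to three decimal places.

|+y⟩ = (|↑⟩ + i|↓⟩)/√2, so ⟨+y|ψ⟩ = (6) / (√2·√20).
P = |6|² / 40 = 36/40.

0.900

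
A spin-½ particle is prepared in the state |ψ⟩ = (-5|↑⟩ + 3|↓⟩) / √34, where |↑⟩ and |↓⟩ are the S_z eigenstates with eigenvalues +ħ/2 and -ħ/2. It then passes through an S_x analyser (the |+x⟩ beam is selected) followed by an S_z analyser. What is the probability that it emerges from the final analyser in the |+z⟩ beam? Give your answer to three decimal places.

0.029

First analyser (S_x): P(|+x⟩) = |⟨+x|ψ⟩|² = 4/68.
After stage 1 the state is |+x⟩; P(|+z⟩) = |⟨+z|+x⟩|² = 1/2.
Joint probability = 4/68 × 1/2 = 0.029.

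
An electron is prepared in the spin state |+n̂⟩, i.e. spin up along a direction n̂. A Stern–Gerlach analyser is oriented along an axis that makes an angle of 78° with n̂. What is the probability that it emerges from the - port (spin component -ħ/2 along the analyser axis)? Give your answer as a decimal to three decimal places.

0.396

For spin-½, the probability of finding spin-up along an axis at angle θ to the initial spin direction is cos²(θ/2); spin-down is sin²(θ/2).
θ = 78°, so P = sin²(39°) ≈ 0.396.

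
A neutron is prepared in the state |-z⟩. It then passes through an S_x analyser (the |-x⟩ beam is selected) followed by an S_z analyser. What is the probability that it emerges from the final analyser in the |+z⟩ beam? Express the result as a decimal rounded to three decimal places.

First analyser (S_x): from |-z⟩, P(|-x⟩) = 1/2.
After stage 1 the state is |-x⟩; P(|+z⟩) = |⟨+z|-x⟩|² = 1/2.
Joint probability = 1/2 × 1/2 = 0.250.

0.250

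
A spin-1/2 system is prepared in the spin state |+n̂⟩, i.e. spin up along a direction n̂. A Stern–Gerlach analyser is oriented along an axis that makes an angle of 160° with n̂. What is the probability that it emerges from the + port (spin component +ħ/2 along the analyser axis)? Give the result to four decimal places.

For spin-½, the probability of finding spin-up along an axis at angle θ to the initial spin direction is cos²(θ/2); spin-down is sin²(θ/2).
θ = 160°, so P = cos²(80°) ≈ 0.0302.

0.0302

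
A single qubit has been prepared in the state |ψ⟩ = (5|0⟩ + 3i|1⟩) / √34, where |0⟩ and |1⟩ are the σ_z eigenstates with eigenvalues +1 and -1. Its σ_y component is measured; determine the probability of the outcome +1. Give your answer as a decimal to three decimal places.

0.941

|+y⟩ = (|0⟩ + i|1⟩)/√2, so ⟨+y|ψ⟩ = (8) / (√2·√34).
P = |8|² / 68 = 64/68.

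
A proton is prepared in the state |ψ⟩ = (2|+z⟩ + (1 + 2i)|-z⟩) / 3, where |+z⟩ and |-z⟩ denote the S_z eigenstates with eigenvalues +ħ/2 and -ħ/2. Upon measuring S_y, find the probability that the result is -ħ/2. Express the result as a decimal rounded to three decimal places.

|-y⟩ = (|+z⟩ - i|-z⟩)/√2, so ⟨-y|ψ⟩ = (i) / (√2·3).
P = |i|² / 18 = 1/18.

0.056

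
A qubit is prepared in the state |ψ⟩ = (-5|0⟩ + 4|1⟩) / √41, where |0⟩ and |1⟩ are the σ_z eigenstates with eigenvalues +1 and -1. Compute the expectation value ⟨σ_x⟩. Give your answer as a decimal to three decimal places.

-0.976

⟨σ_x⟩ = 2 Re(a* b)/(|a|²+|b|²) with a = -5, b = 4.
a* b = -20, so ⟨σ_x⟩ = -40/41.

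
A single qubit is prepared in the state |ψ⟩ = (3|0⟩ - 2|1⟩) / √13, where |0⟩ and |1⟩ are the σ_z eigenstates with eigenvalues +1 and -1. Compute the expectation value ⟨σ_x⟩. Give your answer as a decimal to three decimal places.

-0.923

⟨σ_x⟩ = 2 Re(a* b)/(|a|²+|b|²) with a = 3, b = -2.
a* b = -6, so ⟨σ_x⟩ = -12/13.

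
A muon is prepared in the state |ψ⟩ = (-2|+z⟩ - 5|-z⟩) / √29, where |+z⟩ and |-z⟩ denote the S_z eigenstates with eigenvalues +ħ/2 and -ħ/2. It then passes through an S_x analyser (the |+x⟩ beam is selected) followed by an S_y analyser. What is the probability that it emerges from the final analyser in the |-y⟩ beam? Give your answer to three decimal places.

0.422

First analyser (S_x): P(|+x⟩) = |⟨+x|ψ⟩|² = 49/58.
After stage 1 the state is |+x⟩; P(|-y⟩) = |⟨-y|+x⟩|² = 1/2.
Joint probability = 49/58 × 1/2 = 0.422.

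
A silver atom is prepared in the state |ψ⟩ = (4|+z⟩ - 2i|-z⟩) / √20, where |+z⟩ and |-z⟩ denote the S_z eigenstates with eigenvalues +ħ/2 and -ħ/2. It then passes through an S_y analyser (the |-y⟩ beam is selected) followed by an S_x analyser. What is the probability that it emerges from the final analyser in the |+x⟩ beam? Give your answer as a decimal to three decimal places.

First analyser (S_y): P(|-y⟩) = |⟨-y|ψ⟩|² = 36/40.
After stage 1 the state is |-y⟩; P(|+x⟩) = |⟨+x|-y⟩|² = 1/2.
Joint probability = 36/40 × 1/2 = 0.450.

0.450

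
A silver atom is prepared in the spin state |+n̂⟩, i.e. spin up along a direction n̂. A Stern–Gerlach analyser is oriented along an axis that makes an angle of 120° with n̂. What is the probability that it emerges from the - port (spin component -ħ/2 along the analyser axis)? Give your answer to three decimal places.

For spin-½, the probability of finding spin-up along an axis at angle θ to the initial spin direction is cos²(θ/2); spin-down is sin²(θ/2).
θ = 120°, so P = sin²(60°) ≈ 0.750.

0.750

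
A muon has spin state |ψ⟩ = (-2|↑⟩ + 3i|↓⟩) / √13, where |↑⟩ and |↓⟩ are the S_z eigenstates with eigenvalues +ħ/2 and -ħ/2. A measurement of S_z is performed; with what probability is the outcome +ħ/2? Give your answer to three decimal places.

0.308

The +ħ/2 outcome corresponds to |↑⟩. Its amplitude in |ψ⟩ is -2/√13.
P = |-2|² / 13 = 4/13.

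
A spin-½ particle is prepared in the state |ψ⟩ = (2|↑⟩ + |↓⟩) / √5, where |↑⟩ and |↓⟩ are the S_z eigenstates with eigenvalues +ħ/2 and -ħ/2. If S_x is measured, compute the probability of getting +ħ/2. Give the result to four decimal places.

0.9000

|+x⟩ = (|↑⟩ + |↓⟩)/√2, so ⟨+x|ψ⟩ = (3) / (√2·√5).
P = |3|² / 10 = 9/10.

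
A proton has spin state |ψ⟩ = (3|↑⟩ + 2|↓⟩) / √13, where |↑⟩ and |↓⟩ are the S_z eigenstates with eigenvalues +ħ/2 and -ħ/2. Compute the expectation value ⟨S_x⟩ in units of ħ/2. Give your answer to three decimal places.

⟨σ_x⟩ = 2 Re(a* b)/(|a|²+|b|²) with a = 3, b = 2.
a* b = 6, so ⟨σ_x⟩ = 12/13.
⟨S_x⟩ = (ħ/2)·⟨σ_x⟩.

0.923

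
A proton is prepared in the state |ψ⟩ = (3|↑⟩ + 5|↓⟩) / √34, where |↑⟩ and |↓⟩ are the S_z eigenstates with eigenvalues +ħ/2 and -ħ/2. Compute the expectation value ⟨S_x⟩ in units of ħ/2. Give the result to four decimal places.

⟨σ_x⟩ = 2 Re(a* b)/(|a|²+|b|²) with a = 3, b = 5.
a* b = 15, so ⟨σ_x⟩ = 30/34.
⟨S_x⟩ = (ħ/2)·⟨σ_x⟩.

0.8824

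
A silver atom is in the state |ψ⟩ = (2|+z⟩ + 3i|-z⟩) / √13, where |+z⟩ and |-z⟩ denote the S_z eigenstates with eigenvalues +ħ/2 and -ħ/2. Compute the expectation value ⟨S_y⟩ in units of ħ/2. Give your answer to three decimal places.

0.923

⟨σ_y⟩ = 2 Im(a* b)/(|a|²+|b|²) with a = 2, b = 3i.
a* b = 6i, so ⟨σ_y⟩ = 12/13.
⟨S_y⟩ = (ħ/2)·⟨σ_y⟩.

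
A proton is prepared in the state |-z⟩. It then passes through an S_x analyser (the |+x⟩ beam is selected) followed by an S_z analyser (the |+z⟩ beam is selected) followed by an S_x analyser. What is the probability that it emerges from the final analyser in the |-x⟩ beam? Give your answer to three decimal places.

0.125

First analyser (S_x): from |-z⟩, P(|+x⟩) = 1/2.
After stage 1 the state is |+x⟩; P(|+z⟩) = |⟨+z|+x⟩|² = 1/2.
After stage 2 the state is |+z⟩; P(|-x⟩) = |⟨-x|+z⟩|² = 1/2.
Joint probability = 1/2 × 1/2 × 1/2 = 0.125.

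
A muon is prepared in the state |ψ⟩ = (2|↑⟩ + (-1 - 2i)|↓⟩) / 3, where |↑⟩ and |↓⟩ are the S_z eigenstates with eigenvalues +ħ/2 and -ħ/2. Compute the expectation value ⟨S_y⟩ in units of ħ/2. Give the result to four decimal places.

-0.8889

⟨σ_y⟩ = 2 Im(a* b)/(|a|²+|b|²) with a = 2, b = (-1 - 2i).
a* b = (-2 - 4i), so ⟨σ_y⟩ = -8/9.
⟨S_y⟩ = (ħ/2)·⟨σ_y⟩.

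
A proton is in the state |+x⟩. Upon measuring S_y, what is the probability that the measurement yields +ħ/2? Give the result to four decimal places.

0.5000

In the S_z basis, |+x⟩ = (|↑⟩ + |↓⟩)/√2 and |+y⟩ = (|↑⟩ + i|↓⟩)/√2.
|⟨+y|+x⟩|² = 1/2.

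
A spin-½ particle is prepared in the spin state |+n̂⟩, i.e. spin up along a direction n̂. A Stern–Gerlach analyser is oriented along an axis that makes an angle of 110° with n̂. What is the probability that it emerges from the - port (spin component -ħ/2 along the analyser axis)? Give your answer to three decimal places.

For spin-½, the probability of finding spin-up along an axis at angle θ to the initial spin direction is cos²(θ/2); spin-down is sin²(θ/2).
θ = 110°, so P = sin²(55°) ≈ 0.671.

0.671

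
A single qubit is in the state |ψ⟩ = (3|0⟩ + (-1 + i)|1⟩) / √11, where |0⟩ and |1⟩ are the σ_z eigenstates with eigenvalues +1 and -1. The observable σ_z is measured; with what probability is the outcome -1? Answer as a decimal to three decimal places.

The -1 outcome corresponds to |1⟩. Its amplitude in |ψ⟩ is (-1 + i)/√11.
P = |-1 + i|² / 11 = 2/11.

0.182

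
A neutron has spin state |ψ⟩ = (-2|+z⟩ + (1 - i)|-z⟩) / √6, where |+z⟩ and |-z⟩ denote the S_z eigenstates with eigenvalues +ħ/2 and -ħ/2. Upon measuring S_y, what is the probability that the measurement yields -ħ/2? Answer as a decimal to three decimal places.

0.167

|-y⟩ = (|+z⟩ - i|-z⟩)/√2, so ⟨-y|ψ⟩ = (-1 + i) / (√2·√6).
P = |-1 + i|² / 12 = 2/12.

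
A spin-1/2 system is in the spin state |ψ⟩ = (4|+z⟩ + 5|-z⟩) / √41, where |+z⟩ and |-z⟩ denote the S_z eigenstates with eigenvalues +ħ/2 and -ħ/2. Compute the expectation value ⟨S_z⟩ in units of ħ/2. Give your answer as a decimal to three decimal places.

⟨σ_z⟩ = |a|² - |b|² divided by |a|²+|b|², with a, b the |+z⟩, |-z⟩ amplitudes.
= (16 - 25)/41 = -9/41.
⟨S_z⟩ = (ħ/2)·⟨σ_z⟩.

-0.220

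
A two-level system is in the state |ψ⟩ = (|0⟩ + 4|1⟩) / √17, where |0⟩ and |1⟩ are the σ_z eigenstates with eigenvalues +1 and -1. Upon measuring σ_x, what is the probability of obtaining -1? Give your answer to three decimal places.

0.265

|-x⟩ = (|0⟩ - |1⟩)/√2, so ⟨-x|ψ⟩ = (-3) / (√2·√17).
P = |-3|² / 34 = 9/34.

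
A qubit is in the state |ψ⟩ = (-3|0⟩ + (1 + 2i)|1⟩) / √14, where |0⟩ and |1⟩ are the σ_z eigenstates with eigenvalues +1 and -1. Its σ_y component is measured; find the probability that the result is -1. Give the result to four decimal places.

|-y⟩ = (|0⟩ - i|1⟩)/√2, so ⟨-y|ψ⟩ = (-5 + i) / (√2·√14).
P = |-5 + i|² / 28 = 26/28.

0.9286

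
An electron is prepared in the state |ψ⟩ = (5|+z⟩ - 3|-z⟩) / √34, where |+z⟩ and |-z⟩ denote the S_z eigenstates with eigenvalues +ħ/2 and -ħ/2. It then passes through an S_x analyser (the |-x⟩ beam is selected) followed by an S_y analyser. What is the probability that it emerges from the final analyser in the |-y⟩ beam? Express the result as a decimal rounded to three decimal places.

First analyser (S_x): P(|-x⟩) = |⟨-x|ψ⟩|² = 64/68.
After stage 1 the state is |-x⟩; P(|-y⟩) = |⟨-y|-x⟩|² = 1/2.
Joint probability = 64/68 × 1/2 = 0.471.

0.471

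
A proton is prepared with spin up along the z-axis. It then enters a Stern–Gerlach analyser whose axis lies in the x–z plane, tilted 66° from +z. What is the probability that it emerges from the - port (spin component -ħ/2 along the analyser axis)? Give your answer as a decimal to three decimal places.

0.297

For spin-½, the probability of finding spin-up along an axis at angle θ to the initial spin direction is cos²(θ/2); spin-down is sin²(θ/2).
θ = 66°, so P = sin²(33°) ≈ 0.297.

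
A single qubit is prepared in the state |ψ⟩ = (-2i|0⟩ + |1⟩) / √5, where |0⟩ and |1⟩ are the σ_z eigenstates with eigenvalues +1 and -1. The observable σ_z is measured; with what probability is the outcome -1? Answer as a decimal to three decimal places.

0.200

The -1 outcome corresponds to |1⟩. Its amplitude in |ψ⟩ is 1/√5.
P = |1|² / 5 = 1/5.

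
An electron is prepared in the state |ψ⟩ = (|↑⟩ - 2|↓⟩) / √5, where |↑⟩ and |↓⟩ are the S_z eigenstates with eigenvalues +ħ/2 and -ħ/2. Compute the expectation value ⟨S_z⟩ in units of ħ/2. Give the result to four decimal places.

-0.6000

⟨σ_z⟩ = |a|² - |b|² divided by |a|²+|b|², with a, b the |↑⟩, |↓⟩ amplitudes.
= (1 - 4)/5 = -3/5.
⟨S_z⟩ = (ħ/2)·⟨σ_z⟩.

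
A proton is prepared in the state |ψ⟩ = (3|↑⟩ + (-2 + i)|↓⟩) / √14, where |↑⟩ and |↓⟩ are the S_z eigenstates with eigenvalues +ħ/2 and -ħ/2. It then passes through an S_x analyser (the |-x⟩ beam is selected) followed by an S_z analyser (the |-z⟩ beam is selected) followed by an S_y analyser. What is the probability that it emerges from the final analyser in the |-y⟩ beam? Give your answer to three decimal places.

0.232

First analyser (S_x): P(|-x⟩) = |⟨-x|ψ⟩|² = 26/28.
After stage 1 the state is |-x⟩; P(|-z⟩) = |⟨-z|-x⟩|² = 1/2.
After stage 2 the state is |-z⟩; P(|-y⟩) = |⟨-y|-z⟩|² = 1/2.
Joint probability = 26/28 × 1/2 × 1/2 = 0.232.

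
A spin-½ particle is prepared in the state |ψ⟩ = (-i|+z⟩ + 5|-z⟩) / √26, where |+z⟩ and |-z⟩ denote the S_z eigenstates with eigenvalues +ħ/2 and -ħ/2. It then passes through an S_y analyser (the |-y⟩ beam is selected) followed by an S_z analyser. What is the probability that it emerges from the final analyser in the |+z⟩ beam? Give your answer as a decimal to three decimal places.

0.154

First analyser (S_y): P(|-y⟩) = |⟨-y|ψ⟩|² = 16/52.
After stage 1 the state is |-y⟩; P(|+z⟩) = |⟨+z|-y⟩|² = 1/2.
Joint probability = 16/52 × 1/2 = 0.154.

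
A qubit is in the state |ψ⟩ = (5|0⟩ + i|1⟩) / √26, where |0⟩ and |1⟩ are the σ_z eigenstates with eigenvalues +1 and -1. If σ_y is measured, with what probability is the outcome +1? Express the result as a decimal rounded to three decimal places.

|+y⟩ = (|0⟩ + i|1⟩)/√2, so ⟨+y|ψ⟩ = (6) / (√2·√26).
P = |6|² / 52 = 36/52.

0.692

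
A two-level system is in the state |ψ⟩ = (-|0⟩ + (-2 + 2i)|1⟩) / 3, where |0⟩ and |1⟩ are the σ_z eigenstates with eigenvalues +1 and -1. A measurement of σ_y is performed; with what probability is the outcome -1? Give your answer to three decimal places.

|-y⟩ = (|0⟩ - i|1⟩)/√2, so ⟨-y|ψ⟩ = (-3 - 2i) / (√2·3).
P = |-3 - 2i|² / 18 = 13/18.

0.722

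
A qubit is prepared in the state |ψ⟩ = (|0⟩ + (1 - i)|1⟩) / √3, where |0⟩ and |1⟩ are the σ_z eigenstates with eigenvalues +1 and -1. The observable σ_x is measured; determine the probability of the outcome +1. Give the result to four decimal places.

|+x⟩ = (|0⟩ + |1⟩)/√2, so ⟨+x|ψ⟩ = (2 - i) / (√2·√3).
P = |2 - i|² / 6 = 5/6.

0.8333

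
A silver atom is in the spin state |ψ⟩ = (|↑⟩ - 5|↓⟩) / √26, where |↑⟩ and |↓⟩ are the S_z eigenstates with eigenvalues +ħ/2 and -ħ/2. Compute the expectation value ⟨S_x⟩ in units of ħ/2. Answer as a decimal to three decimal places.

-0.385

⟨σ_x⟩ = 2 Re(a* b)/(|a|²+|b|²) with a = 1, b = -5.
a* b = -5, so ⟨σ_x⟩ = -10/26.
⟨S_x⟩ = (ħ/2)·⟨σ_x⟩.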